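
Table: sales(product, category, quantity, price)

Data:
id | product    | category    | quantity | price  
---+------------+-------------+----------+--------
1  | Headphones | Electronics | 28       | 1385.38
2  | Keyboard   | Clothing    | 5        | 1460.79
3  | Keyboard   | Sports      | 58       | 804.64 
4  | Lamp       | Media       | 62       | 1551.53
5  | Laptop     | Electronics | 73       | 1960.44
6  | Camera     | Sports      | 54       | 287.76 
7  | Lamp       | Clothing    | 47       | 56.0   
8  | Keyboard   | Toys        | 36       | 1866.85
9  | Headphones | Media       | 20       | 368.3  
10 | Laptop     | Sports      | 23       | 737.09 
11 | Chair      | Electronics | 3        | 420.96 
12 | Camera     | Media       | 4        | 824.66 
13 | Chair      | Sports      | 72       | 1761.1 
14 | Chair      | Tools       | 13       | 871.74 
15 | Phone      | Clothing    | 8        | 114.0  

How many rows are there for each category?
SELECT category, COUNT(*) as count
FROM sales
GROUP BY category

Result:
  Clothing: 3
  Electronics: 3
  Media: 3
  Sports: 4
  Tools: 1
  Toys: 1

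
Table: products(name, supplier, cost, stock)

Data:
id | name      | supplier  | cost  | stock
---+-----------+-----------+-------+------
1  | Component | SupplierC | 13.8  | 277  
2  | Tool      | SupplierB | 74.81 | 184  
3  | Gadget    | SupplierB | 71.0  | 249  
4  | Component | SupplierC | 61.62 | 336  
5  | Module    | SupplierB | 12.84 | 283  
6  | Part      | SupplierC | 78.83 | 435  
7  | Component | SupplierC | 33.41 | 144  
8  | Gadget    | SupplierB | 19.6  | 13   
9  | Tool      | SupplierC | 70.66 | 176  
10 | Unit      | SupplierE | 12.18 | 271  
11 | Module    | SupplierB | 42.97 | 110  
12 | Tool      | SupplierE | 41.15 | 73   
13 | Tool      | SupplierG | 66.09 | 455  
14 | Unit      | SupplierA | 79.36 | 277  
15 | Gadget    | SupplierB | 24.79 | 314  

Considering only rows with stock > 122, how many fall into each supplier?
SELECT supplier, COUNT(*)
FROM products
WHERE stock > 122
GROUP BY supplier

Note: WHERE filters rows before grouping.

Result:
  SupplierA: 1
  SupplierB: 4
  SupplierC: 5
  SupplierE: 1
  SupplierG: 1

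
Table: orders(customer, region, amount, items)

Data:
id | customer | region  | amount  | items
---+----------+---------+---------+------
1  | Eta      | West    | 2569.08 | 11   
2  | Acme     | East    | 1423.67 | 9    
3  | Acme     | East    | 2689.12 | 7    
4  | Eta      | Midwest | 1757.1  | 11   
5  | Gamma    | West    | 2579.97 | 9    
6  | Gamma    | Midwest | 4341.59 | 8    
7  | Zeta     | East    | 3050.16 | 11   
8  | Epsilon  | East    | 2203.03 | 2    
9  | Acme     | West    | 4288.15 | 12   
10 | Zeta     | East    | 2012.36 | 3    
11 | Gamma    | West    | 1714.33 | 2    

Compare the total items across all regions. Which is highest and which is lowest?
SELECT region, SUM(items)
FROM orders
GROUP BY region
ORDER BY SUM(items)

All groups:
  Midwest: 19
  East: 32
  West: 34

Highest: West (34)
Lowest: Midwest (19)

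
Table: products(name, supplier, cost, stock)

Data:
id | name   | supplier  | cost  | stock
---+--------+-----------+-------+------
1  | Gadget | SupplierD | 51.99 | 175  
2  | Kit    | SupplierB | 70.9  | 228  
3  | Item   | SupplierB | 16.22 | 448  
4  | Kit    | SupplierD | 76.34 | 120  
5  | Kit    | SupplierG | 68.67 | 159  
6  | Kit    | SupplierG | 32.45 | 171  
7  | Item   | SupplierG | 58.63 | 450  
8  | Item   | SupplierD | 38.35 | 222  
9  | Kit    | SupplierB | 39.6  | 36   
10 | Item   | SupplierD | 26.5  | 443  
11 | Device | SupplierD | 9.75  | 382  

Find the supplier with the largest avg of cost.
SELECT supplier, AVG(cost) as val
FROM products
GROUP BY supplier
ORDER BY val DESC
LIMIT 1

Result: SupplierG with avg(cost) = 53.25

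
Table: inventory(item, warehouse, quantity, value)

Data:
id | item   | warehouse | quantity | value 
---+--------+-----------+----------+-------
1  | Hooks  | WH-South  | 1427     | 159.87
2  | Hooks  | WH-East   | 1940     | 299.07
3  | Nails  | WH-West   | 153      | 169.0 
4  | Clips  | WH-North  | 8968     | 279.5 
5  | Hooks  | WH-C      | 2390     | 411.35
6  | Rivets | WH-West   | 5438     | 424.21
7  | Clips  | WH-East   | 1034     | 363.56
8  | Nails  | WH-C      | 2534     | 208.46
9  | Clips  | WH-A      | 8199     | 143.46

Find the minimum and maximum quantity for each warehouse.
SELECT warehouse, MIN(quantity), MAX(quantity)
FROM inventory
GROUP BY warehouse

Result:
  WH-A: min=8199, max=8199
  WH-C: min=2390, max=2534
  WH-East: min=1034, max=1940
  WH-North: min=8968, max=8968
  WH-South: min=1427, max=1427
  WH-West: min=153, max=5438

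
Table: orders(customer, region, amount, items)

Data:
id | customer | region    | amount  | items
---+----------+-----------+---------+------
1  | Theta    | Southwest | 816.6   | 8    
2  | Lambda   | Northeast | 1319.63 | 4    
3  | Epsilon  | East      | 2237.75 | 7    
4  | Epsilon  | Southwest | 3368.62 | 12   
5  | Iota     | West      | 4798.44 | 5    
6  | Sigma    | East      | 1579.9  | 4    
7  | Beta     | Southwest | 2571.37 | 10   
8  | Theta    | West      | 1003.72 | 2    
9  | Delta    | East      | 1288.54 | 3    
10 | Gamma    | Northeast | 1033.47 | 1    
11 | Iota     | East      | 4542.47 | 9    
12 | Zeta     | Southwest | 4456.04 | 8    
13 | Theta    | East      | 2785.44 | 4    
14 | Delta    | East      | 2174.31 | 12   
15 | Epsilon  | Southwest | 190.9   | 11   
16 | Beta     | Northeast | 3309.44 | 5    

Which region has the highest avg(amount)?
SELECT region, AVG(amount) as val
FROM orders
GROUP BY region
ORDER BY val DESC
LIMIT 1

Result: West with avg(amount) = 2901.08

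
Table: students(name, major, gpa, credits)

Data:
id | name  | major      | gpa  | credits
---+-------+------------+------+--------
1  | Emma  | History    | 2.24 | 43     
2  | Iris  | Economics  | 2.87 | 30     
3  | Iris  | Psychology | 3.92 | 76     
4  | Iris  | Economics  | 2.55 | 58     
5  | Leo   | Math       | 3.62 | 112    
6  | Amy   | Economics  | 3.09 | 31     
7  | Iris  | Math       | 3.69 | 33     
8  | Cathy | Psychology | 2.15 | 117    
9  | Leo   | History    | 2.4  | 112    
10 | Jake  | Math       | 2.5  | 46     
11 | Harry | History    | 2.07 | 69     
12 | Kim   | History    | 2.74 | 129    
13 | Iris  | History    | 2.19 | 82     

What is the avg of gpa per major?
SELECT major, AVG(gpa) as result
FROM students
GROUP BY major

Result:
  Economics: 2.84
  History: 2.33
  Math: 3.27
  Psychology: 3.04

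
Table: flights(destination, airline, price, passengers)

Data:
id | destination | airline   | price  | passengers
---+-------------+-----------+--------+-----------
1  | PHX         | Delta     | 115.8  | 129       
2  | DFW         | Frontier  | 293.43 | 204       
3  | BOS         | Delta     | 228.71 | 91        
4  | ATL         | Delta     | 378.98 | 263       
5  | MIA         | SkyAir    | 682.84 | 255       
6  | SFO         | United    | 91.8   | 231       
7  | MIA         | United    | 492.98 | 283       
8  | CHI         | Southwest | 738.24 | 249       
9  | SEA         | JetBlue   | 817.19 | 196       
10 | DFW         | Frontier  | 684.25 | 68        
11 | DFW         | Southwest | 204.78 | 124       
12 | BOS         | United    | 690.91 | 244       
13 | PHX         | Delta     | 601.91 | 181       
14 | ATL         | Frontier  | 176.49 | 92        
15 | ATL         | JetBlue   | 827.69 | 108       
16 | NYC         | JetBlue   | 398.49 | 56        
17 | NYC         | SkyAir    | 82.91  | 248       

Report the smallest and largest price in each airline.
SELECT airline, MIN(price), MAX(price)
FROM flights
GROUP BY airline

Result:
  Delta: min=115.80, max=601.91
  Frontier: min=176.49, max=684.25
  JetBlue: min=398.49, max=827.69
  SkyAir: min=82.91, max=682.84
  Southwest: min=204.78, max=738.24
  United: min=91.80, max=690.91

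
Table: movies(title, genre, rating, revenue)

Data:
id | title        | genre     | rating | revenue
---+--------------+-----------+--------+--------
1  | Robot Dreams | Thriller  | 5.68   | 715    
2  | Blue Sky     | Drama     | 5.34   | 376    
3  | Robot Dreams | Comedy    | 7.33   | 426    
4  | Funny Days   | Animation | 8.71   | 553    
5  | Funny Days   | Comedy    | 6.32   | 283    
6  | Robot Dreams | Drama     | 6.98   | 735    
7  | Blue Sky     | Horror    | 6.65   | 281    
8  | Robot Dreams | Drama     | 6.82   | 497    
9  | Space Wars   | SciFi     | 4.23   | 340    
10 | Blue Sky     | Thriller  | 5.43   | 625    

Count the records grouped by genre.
SELECT genre, COUNT(*) as count
FROM movies
GROUP BY genre

Result:
  Animation: 1
  Comedy: 2
  Drama: 3
  Horror: 1
  SciFi: 1
  Thriller: 2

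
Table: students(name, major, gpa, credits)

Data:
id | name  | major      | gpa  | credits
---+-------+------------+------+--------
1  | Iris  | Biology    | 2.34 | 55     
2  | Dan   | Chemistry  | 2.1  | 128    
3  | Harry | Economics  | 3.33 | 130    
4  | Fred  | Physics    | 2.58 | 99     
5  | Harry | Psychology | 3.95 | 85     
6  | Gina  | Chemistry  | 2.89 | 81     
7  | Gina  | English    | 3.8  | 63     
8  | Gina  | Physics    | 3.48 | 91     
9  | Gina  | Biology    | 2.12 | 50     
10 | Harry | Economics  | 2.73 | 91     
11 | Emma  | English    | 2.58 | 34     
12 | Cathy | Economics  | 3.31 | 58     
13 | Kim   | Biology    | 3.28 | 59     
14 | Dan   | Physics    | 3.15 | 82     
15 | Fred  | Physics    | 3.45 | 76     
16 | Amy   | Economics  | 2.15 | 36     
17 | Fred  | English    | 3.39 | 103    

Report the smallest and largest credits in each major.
SELECT major, MIN(credits), MAX(credits)
FROM students
GROUP BY major

Result:
  Biology: min=50, max=59
  Chemistry: min=81, max=128
  Economics: min=36, max=130
  English: min=34, max=103
  Physics: min=76, max=99
  Psychology: min=85, max=85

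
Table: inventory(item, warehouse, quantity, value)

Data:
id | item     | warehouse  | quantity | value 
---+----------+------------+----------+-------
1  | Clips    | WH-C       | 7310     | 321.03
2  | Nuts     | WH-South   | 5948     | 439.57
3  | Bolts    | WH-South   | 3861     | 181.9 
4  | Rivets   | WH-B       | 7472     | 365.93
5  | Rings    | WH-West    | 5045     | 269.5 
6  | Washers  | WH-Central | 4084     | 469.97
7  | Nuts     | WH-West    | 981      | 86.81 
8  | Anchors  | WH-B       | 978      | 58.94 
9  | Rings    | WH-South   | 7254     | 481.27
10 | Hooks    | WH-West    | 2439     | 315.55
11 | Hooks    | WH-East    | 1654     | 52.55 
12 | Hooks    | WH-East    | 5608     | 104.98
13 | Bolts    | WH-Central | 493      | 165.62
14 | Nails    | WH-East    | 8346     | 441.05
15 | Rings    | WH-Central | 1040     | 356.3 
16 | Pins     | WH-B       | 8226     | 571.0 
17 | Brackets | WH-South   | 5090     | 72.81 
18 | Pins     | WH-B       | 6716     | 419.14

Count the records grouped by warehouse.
SELECT warehouse, COUNT(*) as count
FROM inventory
GROUP BY warehouse

Result:
  WH-B: 4
  WH-C: 1
  WH-Central: 3
  WH-East: 3
  WH-South: 4
  WH-West: 3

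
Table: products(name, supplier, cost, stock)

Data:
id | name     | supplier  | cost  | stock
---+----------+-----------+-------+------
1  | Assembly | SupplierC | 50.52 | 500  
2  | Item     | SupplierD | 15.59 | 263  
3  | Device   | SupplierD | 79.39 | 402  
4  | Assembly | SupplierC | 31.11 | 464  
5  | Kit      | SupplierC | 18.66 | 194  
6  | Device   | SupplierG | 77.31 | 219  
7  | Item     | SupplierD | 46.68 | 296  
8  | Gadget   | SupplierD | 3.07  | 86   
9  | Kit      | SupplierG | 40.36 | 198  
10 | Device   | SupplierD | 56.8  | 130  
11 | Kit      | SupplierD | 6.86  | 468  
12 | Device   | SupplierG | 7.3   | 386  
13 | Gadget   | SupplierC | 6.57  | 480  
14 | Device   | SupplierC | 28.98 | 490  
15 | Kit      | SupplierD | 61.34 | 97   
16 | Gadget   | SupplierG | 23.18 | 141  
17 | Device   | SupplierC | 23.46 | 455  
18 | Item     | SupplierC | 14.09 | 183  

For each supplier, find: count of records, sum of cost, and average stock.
SELECT supplier,
       COUNT(*) as cnt,
       SUM(cost) as total_cost,
       AVG(stock) as avg_stock
FROM products
GROUP BY supplier

Result:
  SupplierC: 7 records, 173.39 total cost, 395.14 avg stock
  SupplierD: 7 records, 269.73 total cost, 248.86 avg stock
  SupplierG: 4 records, 148.15 total cost, 236.00 avg stock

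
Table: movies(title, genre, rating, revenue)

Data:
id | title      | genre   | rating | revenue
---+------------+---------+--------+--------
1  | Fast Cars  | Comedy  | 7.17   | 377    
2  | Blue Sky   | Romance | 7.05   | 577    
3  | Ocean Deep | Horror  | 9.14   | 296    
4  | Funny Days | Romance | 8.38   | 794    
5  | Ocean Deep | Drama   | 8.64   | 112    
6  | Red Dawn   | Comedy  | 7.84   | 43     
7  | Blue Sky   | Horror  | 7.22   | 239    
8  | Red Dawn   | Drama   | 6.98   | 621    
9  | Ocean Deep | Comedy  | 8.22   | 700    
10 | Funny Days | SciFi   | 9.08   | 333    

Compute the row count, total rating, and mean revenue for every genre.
SELECT genre,
       COUNT(*) as cnt,
       SUM(rating) as total_rating,
       AVG(revenue) as avg_revenue
FROM movies
GROUP BY genre

Result:
  Comedy: 3 records, 23.23 total rating, 373.33 avg revenue
  Drama: 2 records, 15.62 total rating, 366.50 avg revenue
  Horror: 2 records, 16.36 total rating, 267.50 avg revenue
  Romance: 2 records, 15.43 total rating, 685.50 avg revenue
  SciFi: 1 records, 9.08 total rating, 333.00 avg revenue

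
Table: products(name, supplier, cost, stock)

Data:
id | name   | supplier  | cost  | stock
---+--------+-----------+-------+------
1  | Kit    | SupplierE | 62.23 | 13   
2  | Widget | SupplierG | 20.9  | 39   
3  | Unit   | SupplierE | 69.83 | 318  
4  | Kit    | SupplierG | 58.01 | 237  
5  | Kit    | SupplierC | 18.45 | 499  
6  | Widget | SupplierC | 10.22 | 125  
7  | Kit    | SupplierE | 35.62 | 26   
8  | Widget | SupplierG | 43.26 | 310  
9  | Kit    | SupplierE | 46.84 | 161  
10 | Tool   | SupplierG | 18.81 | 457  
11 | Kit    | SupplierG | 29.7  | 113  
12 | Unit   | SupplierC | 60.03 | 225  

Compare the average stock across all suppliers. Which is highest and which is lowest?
SELECT supplier, AVG(stock)
FROM products
GROUP BY supplier
ORDER BY AVG(stock)

All groups:
  SupplierE: 129.50
  SupplierG: 231.20
  SupplierC: 283.00

Highest: SupplierC (283.00)
Lowest: SupplierE (129.50)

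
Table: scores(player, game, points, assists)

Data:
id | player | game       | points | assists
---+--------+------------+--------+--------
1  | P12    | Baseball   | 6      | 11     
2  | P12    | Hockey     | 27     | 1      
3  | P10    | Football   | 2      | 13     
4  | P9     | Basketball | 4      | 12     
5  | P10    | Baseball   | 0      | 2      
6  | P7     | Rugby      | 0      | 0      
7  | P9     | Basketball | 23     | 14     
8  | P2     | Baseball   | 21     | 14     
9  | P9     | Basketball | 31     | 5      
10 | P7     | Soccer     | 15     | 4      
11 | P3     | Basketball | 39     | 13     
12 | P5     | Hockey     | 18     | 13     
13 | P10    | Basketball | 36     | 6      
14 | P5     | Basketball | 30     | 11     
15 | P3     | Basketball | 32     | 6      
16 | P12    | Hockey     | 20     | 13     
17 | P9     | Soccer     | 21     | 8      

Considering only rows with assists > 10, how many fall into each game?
SELECT game, COUNT(*)
FROM scores
WHERE assists > 10
GROUP BY game

Note: WHERE filters rows before grouping.

Result:
  Baseball: 2
  Basketball: 4
  Football: 1
  Hockey: 2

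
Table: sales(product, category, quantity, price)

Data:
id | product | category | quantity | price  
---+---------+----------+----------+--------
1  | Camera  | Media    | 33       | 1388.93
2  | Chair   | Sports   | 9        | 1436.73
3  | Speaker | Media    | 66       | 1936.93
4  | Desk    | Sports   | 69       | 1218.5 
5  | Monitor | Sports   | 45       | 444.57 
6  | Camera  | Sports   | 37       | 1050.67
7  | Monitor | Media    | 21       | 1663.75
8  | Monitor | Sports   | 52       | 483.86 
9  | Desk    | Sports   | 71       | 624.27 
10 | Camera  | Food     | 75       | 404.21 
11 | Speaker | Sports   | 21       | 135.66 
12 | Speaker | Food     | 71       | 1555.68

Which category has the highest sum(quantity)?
SELECT category, SUM(quantity) as val
FROM sales
GROUP BY category
ORDER BY val DESC
LIMIT 1

Result: Sports with sum(quantity) = 304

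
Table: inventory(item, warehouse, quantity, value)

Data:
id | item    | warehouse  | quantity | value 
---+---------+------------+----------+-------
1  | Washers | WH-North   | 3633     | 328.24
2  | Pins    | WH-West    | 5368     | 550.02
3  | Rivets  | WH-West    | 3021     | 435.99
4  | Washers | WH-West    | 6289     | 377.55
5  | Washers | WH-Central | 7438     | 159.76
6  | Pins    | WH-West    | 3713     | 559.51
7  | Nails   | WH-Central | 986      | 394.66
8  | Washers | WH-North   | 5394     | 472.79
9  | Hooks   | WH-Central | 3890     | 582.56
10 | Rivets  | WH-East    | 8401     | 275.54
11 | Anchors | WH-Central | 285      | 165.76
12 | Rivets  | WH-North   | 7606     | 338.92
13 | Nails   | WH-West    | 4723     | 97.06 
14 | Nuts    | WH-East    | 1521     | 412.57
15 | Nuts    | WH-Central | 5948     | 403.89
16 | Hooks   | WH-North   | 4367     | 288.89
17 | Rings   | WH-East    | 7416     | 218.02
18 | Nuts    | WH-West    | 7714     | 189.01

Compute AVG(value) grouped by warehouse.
SELECT warehouse, AVG(value) as result
FROM inventory
GROUP BY warehouse

Result:
  WH-Central: 341.33
  WH-East: 302.04
  WH-North: 357.21
  WH-West: 368.19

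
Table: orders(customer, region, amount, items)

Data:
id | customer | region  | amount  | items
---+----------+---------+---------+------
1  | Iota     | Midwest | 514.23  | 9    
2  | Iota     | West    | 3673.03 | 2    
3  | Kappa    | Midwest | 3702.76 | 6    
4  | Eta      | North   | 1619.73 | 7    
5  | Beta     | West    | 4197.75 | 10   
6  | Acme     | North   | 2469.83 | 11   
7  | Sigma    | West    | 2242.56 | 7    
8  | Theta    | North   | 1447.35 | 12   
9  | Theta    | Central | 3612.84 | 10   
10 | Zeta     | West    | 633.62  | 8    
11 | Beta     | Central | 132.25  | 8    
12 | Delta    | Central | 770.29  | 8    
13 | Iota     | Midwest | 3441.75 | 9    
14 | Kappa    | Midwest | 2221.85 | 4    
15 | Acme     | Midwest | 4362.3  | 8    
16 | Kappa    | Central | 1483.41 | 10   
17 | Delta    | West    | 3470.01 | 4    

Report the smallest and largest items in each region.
SELECT region, MIN(items), MAX(items)
FROM orders
GROUP BY region

Result:
  Central: min=8, max=10
  Midwest: min=4, max=9
  North: min=7, max=12
  West: min=2, max=10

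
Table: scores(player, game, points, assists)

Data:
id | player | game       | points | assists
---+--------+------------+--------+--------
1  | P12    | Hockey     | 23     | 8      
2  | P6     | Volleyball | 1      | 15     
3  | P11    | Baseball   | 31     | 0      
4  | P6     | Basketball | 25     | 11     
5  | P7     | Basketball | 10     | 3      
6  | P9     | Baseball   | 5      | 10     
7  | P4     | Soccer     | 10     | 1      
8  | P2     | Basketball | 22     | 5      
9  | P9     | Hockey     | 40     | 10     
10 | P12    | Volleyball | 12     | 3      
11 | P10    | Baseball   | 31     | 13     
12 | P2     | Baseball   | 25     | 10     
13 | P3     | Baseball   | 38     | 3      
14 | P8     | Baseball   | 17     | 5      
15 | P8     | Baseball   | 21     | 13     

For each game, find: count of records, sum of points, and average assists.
SELECT game,
       COUNT(*) as cnt,
       SUM(points) as total_points,
       AVG(assists) as avg_assists
FROM scores
GROUP BY game

Result:
  Baseball: 7 records, 168 total points, 7.71 avg assists
  Basketball: 3 records, 57 total points, 6.33 avg assists
  Hockey: 2 records, 63 total points, 9.00 avg assists
  Soccer: 1 records, 10 total points, 1.00 avg assists
  Volleyball: 2 records, 13 total points, 9.00 avg assists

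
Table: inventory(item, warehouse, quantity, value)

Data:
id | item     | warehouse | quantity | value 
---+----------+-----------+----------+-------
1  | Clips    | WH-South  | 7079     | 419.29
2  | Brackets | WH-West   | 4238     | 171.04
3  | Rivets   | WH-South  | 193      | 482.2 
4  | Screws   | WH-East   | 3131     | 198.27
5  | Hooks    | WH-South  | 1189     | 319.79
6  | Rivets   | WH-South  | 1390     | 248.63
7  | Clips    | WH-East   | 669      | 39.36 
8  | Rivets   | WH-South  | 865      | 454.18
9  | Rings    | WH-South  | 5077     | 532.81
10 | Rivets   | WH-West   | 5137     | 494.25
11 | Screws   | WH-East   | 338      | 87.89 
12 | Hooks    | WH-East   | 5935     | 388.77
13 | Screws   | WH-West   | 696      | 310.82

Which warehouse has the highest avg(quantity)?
SELECT warehouse, AVG(quantity) as val
FROM inventory
GROUP BY warehouse
ORDER BY val DESC
LIMIT 1

Result: WH-West with avg(quantity) = 3357.00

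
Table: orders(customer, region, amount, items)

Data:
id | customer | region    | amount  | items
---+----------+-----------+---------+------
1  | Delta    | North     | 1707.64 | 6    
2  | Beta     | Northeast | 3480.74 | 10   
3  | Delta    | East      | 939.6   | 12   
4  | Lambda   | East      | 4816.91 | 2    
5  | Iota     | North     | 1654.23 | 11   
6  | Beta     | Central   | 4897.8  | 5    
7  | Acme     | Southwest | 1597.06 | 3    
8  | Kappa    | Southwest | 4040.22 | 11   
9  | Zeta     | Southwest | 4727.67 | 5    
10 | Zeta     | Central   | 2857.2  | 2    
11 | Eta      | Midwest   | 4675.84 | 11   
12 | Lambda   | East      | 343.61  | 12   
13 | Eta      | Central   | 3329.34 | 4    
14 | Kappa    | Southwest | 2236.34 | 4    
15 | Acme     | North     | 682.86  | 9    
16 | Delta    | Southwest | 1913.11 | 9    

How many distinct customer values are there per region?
SELECT region, COUNT(DISTINCT customer)
FROM orders
GROUP BY region

Result:
  Central: 3 distinct
  East: 2 distinct
  Midwest: 1 distinct
  North: 3 distinct
  Northeast: 1 distinct
  Southwest: 4 distinct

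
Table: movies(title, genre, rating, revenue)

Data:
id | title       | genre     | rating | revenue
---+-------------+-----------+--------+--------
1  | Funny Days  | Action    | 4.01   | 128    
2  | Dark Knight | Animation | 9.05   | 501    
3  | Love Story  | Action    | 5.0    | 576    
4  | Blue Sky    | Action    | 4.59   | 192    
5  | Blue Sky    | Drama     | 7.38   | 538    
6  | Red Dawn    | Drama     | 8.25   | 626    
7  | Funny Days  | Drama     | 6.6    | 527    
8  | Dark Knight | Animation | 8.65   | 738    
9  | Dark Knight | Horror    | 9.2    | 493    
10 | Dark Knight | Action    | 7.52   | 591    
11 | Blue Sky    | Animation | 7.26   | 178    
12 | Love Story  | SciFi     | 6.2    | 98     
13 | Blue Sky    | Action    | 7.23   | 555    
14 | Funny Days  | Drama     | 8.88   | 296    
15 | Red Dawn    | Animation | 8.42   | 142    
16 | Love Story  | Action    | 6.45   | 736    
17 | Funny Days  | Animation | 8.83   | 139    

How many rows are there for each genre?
SELECT genre, COUNT(*) as count
FROM movies
GROUP BY genre

Result:
  Action: 6
  Animation: 5
  Drama: 4
  Horror: 1
  SciFi: 1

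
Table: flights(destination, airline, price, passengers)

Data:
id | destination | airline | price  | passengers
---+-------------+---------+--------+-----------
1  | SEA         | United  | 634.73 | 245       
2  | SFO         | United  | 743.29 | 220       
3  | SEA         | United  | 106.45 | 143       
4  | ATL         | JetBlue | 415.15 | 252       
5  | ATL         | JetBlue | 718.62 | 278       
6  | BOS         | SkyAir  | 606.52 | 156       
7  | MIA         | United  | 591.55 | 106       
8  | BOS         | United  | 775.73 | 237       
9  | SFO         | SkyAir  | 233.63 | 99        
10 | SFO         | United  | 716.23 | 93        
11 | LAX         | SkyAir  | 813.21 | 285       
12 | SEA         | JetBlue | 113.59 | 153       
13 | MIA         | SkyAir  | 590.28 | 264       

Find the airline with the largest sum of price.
SELECT airline, SUM(price) as val
FROM flights
GROUP BY airline
ORDER BY val DESC
LIMIT 1

Result: United with sum(price) = 3567.98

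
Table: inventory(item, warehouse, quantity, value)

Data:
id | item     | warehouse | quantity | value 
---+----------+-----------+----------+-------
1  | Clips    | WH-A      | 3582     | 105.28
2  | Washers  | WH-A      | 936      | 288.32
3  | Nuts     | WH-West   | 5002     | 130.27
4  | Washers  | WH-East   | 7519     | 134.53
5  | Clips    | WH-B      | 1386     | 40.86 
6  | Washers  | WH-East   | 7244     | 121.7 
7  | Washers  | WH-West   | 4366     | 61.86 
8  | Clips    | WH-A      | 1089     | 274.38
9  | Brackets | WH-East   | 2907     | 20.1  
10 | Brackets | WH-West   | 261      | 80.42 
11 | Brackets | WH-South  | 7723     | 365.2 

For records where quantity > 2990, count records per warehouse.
SELECT warehouse, COUNT(*)
FROM inventory
WHERE quantity > 2990
GROUP BY warehouse

Note: WHERE filters rows before grouping.

Result:
  WH-A: 1
  WH-East: 2
  WH-South: 1
  WH-West: 2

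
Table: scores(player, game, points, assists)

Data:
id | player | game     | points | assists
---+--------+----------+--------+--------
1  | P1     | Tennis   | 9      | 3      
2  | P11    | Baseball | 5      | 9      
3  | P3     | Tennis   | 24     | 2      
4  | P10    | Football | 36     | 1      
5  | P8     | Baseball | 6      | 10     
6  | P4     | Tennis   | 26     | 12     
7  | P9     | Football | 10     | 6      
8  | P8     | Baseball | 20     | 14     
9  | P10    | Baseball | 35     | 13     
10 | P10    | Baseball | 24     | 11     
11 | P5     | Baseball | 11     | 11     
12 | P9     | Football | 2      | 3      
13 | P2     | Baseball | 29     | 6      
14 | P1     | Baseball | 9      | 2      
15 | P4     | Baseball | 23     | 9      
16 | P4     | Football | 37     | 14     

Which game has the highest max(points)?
SELECT game, MAX(points) as val
FROM scores
GROUP BY game
ORDER BY val DESC
LIMIT 1

Result: Football with max(points) = 37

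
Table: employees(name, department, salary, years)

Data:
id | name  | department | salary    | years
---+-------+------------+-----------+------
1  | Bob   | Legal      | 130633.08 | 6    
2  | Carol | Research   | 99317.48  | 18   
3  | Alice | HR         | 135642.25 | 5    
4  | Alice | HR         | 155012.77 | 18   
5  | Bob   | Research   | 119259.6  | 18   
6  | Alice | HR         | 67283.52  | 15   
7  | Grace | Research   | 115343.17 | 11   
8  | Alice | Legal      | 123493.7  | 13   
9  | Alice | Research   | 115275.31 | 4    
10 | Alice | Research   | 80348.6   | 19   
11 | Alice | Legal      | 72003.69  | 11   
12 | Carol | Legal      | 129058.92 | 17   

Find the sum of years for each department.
SELECT department, SUM(years) as result
FROM employees
GROUP BY department

Result:
  HR: 38
  Legal: 47
  Research: 70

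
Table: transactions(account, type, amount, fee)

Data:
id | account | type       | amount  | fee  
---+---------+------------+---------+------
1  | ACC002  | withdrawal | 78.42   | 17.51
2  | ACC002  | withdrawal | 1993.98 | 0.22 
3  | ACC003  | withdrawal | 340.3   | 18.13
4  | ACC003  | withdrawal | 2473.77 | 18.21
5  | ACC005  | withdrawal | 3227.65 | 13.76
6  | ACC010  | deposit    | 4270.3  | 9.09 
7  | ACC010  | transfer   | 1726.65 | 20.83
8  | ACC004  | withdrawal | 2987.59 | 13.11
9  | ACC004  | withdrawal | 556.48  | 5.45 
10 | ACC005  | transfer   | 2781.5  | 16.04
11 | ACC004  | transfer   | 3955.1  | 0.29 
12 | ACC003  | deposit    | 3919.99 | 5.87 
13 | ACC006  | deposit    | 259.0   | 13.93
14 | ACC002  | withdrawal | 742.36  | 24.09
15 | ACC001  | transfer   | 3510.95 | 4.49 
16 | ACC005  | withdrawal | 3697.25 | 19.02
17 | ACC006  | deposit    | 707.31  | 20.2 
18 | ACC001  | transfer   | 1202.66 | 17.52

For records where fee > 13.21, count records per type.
SELECT type, COUNT(*)
FROM transactions
WHERE fee > 13.21
GROUP BY type

Note: WHERE filters rows before grouping.

Result:
  deposit: 2
  transfer: 3
  withdrawal: 6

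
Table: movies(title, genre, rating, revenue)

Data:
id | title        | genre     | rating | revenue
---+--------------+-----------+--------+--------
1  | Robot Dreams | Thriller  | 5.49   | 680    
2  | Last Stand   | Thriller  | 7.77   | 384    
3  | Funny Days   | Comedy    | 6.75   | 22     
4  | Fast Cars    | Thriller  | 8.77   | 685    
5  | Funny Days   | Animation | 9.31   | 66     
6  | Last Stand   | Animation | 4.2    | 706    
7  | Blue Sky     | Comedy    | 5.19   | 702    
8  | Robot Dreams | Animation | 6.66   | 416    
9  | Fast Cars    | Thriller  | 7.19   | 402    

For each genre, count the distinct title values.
SELECT genre, COUNT(DISTINCT title)
FROM movies
GROUP BY genre

Result:
  Animation: 3 distinct
  Comedy: 2 distinct
  Thriller: 3 distinct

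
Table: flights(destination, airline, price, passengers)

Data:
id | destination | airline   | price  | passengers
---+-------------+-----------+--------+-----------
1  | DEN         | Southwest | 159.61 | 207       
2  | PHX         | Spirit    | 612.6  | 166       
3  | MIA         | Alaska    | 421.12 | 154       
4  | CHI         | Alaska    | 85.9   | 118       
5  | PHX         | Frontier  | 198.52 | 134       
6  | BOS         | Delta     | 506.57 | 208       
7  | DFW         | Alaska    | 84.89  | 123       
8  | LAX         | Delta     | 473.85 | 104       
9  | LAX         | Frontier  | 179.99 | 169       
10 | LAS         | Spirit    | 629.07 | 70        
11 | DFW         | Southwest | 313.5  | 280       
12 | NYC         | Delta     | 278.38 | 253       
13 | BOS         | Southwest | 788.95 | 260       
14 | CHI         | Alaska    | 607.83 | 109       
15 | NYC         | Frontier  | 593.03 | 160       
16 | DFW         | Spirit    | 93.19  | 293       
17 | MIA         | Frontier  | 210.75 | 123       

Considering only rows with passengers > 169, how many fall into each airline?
SELECT airline, COUNT(*)
FROM flights
WHERE passengers > 169
GROUP BY airline

Note: WHERE filters rows before grouping.

Result:
  Delta: 2
  Southwest: 3
  Spirit: 1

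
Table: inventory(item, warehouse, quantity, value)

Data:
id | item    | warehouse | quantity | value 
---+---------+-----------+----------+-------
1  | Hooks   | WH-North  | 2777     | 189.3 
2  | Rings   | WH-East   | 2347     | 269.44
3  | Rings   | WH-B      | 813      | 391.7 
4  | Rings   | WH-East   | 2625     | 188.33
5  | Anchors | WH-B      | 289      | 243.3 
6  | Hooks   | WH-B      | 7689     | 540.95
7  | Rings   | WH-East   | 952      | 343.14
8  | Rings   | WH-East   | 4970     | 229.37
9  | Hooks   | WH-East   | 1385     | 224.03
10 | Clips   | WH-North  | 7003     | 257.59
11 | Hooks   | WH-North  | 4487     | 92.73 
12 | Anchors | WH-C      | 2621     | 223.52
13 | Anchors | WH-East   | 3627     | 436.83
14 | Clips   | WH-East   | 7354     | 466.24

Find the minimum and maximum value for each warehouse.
SELECT warehouse, MIN(value), MAX(value)
FROM inventory
GROUP BY warehouse

Result:
  WH-B: min=243.30, max=540.95
  WH-C: min=223.52, max=223.52
  WH-East: min=188.33, max=466.24
  WH-North: min=92.73, max=257.59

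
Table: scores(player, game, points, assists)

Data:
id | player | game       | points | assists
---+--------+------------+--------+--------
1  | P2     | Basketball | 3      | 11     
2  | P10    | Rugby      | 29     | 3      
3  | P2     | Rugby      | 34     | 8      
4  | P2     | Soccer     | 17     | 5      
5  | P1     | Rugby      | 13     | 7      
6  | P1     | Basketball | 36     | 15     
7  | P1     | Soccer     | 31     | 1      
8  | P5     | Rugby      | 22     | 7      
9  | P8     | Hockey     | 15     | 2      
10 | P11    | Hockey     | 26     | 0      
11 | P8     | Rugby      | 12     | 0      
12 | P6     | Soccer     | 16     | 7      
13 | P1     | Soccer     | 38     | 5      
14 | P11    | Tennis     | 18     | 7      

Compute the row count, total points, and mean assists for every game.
SELECT game,
       COUNT(*) as cnt,
       SUM(points) as total_points,
       AVG(assists) as avg_assists
FROM scores
GROUP BY game

Result:
  Basketball: 2 records, 39 total points, 13.00 avg assists
  Hockey: 2 records, 41 total points, 1.00 avg assists
  Rugby: 5 records, 110 total points, 5.00 avg assists
  Soccer: 4 records, 102 total points, 4.50 avg assists
  Tennis: 1 records, 18 total points, 7.00 avg assists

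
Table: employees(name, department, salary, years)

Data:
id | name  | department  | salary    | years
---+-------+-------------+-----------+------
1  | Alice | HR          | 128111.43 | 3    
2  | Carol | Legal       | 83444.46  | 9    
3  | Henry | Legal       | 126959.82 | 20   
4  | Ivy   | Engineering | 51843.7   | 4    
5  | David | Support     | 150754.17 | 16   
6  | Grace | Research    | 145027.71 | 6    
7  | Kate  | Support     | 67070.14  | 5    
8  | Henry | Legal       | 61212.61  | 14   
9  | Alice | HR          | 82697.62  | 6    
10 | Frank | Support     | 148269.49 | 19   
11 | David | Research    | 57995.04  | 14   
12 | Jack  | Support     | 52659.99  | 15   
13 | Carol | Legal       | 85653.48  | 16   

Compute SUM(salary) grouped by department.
SELECT department, SUM(salary) as result
FROM employees
GROUP BY department

Result:
  Engineering: 51843.70
  HR: 210809.05
  Legal: 357270.37
  Research: 203022.75
  Support: 418753.79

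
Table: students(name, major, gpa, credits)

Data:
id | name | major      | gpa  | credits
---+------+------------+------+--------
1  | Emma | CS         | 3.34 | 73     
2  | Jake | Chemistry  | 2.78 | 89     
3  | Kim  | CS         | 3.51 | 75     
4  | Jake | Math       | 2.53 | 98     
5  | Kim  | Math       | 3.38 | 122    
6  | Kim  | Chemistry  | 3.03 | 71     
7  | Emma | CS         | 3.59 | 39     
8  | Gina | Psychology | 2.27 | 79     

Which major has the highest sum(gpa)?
SELECT major, SUM(gpa) as val
FROM students
GROUP BY major
ORDER BY val DESC
LIMIT 1

Result: CS with sum(gpa) = 10.44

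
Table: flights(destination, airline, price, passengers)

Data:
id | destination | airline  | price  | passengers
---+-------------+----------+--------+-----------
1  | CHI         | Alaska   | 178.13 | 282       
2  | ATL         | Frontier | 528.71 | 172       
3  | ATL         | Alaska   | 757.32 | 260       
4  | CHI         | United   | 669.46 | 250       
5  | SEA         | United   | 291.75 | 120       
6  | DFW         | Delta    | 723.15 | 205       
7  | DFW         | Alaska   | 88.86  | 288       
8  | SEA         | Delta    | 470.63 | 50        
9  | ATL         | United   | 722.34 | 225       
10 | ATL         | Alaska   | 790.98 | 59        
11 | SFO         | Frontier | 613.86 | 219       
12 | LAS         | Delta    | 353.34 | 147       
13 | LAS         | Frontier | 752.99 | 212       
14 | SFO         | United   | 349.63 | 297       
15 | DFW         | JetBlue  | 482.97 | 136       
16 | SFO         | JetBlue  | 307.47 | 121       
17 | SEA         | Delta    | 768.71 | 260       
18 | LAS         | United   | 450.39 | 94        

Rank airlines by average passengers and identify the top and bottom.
SELECT airline, AVG(passengers)
FROM flights
GROUP BY airline
ORDER BY AVG(passengers)

All groups:
  JetBlue: 128.50
  Delta: 165.50
  United: 197.20
  Frontier: 201.00
  Alaska: 222.25

Highest: Alaska (222.25)
Lowest: JetBlue (128.50)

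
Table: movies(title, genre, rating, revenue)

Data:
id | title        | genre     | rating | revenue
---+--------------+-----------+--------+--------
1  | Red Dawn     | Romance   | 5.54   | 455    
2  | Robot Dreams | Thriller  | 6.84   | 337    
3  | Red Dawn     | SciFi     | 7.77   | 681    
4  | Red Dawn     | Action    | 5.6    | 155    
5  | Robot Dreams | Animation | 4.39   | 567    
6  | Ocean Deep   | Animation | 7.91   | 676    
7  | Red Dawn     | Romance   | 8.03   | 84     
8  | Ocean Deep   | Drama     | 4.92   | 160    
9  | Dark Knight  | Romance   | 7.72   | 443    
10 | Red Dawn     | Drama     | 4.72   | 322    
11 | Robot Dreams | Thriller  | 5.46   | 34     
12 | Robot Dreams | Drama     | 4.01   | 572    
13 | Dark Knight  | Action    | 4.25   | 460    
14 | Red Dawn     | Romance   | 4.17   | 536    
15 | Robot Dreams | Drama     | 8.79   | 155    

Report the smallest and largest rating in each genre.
SELECT genre, MIN(rating), MAX(rating)
FROM movies
GROUP BY genre

Result:
  Action: min=4.25, max=5.60
  Animation: min=4.39, max=7.91
  Drama: min=4.01, max=8.79
  Romance: min=4.17, max=8.03
  SciFi: min=7.77, max=7.77
  Thriller: min=5.46, max=6.84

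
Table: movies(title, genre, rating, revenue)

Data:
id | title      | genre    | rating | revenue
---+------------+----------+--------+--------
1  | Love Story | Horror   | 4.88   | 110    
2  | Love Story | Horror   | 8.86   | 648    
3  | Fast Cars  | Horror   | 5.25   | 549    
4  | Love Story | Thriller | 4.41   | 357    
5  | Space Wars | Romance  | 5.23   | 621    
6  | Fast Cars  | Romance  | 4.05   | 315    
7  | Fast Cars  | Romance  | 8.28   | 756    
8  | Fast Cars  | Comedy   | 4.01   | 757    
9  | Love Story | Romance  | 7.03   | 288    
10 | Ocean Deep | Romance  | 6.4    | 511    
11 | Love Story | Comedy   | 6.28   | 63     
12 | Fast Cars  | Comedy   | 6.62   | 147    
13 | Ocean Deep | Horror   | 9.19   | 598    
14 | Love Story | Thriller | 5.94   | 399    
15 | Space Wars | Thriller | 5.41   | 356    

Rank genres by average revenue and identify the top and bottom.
SELECT genre, AVG(revenue)
FROM movies
GROUP BY genre
ORDER BY AVG(revenue)

All groups:
  Comedy: 322.33
  Thriller: 370.67
  Horror: 476.25
  Romance: 498.20

Highest: Romance (498.20)
Lowest: Comedy (322.33)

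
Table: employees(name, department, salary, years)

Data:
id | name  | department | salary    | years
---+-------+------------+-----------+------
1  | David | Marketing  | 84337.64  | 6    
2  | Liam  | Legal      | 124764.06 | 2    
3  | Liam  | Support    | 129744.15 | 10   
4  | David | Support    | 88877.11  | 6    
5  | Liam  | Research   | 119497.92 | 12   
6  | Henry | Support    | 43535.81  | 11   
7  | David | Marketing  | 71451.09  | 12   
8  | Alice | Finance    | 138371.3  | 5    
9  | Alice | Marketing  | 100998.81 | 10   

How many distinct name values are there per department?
SELECT department, COUNT(DISTINCT name)
FROM employees
GROUP BY department

Result:
  Finance: 1 distinct
  Legal: 1 distinct
  Marketing: 2 distinct
  Research: 1 distinct
  Support: 3 distinct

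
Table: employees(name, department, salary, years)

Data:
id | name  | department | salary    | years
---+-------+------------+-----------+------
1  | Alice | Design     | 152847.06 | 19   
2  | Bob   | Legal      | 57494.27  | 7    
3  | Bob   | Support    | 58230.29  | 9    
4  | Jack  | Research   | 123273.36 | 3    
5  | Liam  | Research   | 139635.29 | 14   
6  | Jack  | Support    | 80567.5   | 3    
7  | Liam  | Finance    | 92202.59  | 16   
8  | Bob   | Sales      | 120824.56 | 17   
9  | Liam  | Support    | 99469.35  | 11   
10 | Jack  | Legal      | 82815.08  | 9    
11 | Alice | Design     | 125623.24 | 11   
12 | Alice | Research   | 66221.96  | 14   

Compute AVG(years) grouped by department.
SELECT department, AVG(years) as result
FROM employees
GROUP BY department

Result:
  Design: 15.00
  Finance: 16.00
  Legal: 8.00
  Research: 10.33
  Sales: 17.00
  Support: 7.67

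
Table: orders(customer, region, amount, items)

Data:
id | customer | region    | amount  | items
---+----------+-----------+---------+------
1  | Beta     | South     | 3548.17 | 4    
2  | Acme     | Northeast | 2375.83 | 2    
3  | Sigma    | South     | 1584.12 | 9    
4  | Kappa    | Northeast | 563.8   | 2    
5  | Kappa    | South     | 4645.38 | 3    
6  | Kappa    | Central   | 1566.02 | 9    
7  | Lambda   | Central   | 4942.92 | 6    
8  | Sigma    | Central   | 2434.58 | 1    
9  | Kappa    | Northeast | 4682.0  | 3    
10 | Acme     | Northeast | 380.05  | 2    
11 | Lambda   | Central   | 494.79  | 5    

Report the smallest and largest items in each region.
SELECT region, MIN(items), MAX(items)
FROM orders
GROUP BY region

Result:
  Central: min=1, max=9
  Northeast: min=2, max=3
  South: min=3, max=9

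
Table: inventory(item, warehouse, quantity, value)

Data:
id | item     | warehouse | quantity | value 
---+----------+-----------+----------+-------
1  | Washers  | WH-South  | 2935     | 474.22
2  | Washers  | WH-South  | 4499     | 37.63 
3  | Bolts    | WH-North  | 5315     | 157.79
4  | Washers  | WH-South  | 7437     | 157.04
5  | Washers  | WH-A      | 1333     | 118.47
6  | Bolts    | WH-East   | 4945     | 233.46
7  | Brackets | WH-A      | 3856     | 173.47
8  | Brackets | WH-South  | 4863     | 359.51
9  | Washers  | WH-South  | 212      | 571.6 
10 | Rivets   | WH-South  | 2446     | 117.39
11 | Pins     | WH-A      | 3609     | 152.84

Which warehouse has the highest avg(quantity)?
SELECT warehouse, AVG(quantity) as val
FROM inventory
GROUP BY warehouse
ORDER BY val DESC
LIMIT 1

Result: WH-North with avg(quantity) = 5315.00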